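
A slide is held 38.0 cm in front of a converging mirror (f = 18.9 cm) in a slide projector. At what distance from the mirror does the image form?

37.6 cm

Mirror equation: 1/d_i = 1/f − 1/d_o = 1/(18.90) − 1/(38.0) = 0.05291 − 0.02632 = 0.02659, so d_i = 37.6 cm.
The image is real, inverted and reduced, in front of the mirror.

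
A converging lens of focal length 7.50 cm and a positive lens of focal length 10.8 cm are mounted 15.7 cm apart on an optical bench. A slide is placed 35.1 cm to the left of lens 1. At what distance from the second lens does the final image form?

Lens 1: 1/d_i1 = 1/f₁ − 1/d_o1 = 1/(7.50) − 1/(35.1) = 0.1048, so d_i1 = 9.538 cm.
The intermediate image is 9.538 cm to the right of lens 1, which is 15.7 − (9.538) = 6.162 cm to the left of lens 2, so d_o2 = +6.162 cm.
Lens 2: 1/d_i2 = 1/f₂ − 1/d_o2 = 1/(10.8) − 1/(6.162) = -0.06969, so d_i2 = -14.3 cm.
The final image is virtual, 14.3 cm to the left of lens 2 (overall magnification ≈ -0.63).

14.3 cm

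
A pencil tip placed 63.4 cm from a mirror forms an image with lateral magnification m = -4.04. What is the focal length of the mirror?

m = −d_i/d_o ⇒ d_i = −m·d_o = −(-4.04)·(63.4) = 256.1 cm.
1/f = 1/d_o + 1/d_i = 1/(63.4) + 1/(256.1) = 0.01968, so f = 50.8 cm.
Since f is positive, the mirror is concave.

f = 50.8 cm (concave)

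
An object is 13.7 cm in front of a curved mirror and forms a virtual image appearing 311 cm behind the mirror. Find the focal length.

f = 14.3 cm (concave)

Virtual image ⇒ d_i = −311 cm.
1/f = 1/d_o + 1/d_i = 1/(13.7) + 1/(-311) = 0.06978, so f = 14.3 cm.
Since f is positive, the curved mirror is concave.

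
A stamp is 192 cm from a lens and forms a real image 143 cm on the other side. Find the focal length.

f = 82.0 cm (converging)

Real image ⇒ d_i = +143 cm.
1/f = 1/d_o + 1/d_i = 1/(192) + 1/(143) = 0.01220, so f = 82.0 cm.
Since f is positive, the lens is converging.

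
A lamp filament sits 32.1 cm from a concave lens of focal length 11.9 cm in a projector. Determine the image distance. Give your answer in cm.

For a concave lens, f = -11.9 cm.
Thin-lens equation: 1/v = 1/f − 1/u = 1/(-11.90) − 1/(32.1) = -0.08403 − 0.03115 = -0.1152, so v = -8.68 cm.
The image is virtual, upright and reduced, on the same side as the object.

8.68 cm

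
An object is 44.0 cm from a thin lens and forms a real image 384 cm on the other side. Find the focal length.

f = 39.5 cm (converging)

Real image ⇒ d_i = +384 cm.
1/f = 1/d_o + 1/d_i = 1/(44.0) + 1/(384) = 0.02533, so f = 39.5 cm.
Since f is positive, the thin lens is converging.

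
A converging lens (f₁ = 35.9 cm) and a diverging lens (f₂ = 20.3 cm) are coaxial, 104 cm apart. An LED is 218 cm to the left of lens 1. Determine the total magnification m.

Lens 1: 1/d_i1 = 1/(35.9) − 1/(218) = 0.02327, so d_i1 = 42.98 cm; m₁ = −d_i1/d_o1 = -0.1972.
d_o2 = 104 − (42.98) = 61.02 cm.
f₂ = −20.3 cm (diverging).
Lens 2: 1/d_i2 = 1/(-20.3) − 1/(61.02) = -0.06565, so d_i2 = -15.23 cm; m₂ = −d_i2/d_o2 = +0.2496.
m = m₁·m₂ = (-0.1972)(+0.2496) = -0.0492.

m = -0.0492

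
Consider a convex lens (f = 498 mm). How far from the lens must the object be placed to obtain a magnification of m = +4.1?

m = −d_i/d_o ⇒ d_i = −m·d_o.
1/f = 1/d_o + 1/d_i = 1/d_o − 1/(m·d_o) = (1 − 1/m)/d_o, so d_o = f(1 − 1/m) = (498.0)(1 − 1/(+4.1)) = 377 mm.

377 mm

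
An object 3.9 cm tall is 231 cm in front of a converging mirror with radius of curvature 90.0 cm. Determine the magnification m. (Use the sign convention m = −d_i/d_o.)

f = R/2 = 90.0/2 = 45.00 cm.
1/d_i = 1/f − 1/d_o = 1/(45.00) − 1/(231) = 0.01789, so d_i = 55.89 cm.
m = −d_i/d_o = −(55.89)/(231) = -0.242.
The image is real, inverted and reduced, in front of the mirror.

m = -0.242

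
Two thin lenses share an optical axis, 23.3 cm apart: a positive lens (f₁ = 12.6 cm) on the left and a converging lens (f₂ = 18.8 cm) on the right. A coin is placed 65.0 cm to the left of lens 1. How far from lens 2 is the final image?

Lens 1: 1/d_i1 = 1/f₁ − 1/d_o1 = 1/(12.6) − 1/(65.0) = 0.06398, so d_i1 = 15.63 cm.
The intermediate image is 15.63 cm to the right of lens 1, which is 23.3 − (15.63) = 7.670 cm to the left of lens 2, so d_o2 = +7.670 cm.
Lens 2: 1/d_i2 = 1/f₂ − 1/d_o2 = 1/(18.8) − 1/(7.670) = -0.07719, so d_i2 = -13.0 cm.
The final image is virtual, 13.0 cm to the left of lens 2 (overall magnification ≈ -0.41).

13.0 cm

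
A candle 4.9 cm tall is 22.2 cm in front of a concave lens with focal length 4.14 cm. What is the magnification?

For a concave lens, f = -4.14 cm.
1/d_i = 1/f − 1/d_o = 1/(-4.140) − 1/(22.2) = -0.2866, so d_i = -3.489 cm.
m = −d_i/d_o = −(-3.489)/(22.2) = +0.157.
The image is virtual, upright and reduced, on the same side as the object.

m = +0.157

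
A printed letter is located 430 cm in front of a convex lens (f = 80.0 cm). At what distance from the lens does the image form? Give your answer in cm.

Lens equation: 1/v = 1/f − 1/u = 1/(80.00) − 1/(430) = 0.01250 − 0.002326 = 0.01017, so v = 98.3 cm.
The image is real, inverted and reduced, on the far side of the lens.

98.3 cm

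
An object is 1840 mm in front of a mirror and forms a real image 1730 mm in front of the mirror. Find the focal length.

f = 892 mm (concave)

Real image ⇒ d_i = +1730 mm.
1/f = 1/d_o + 1/d_i = 1/(1840) + 1/(1730) = 0.001122, so f = 892 mm.
Since f is positive, the mirror is concave.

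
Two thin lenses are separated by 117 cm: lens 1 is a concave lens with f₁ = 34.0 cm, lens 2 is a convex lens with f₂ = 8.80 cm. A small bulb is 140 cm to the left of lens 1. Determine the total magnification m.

m = -0.0127

f₁ = −34.0 cm (diverging).
Lens 1: 1/d_i1 = 1/(-34.0) − 1/(140) = -0.03655, so d_i1 = -27.36 cm; m₁ = −d_i1/d_o1 = +0.1954.
d_o2 = 117 − (-27.36) = 144.4 cm.
Lens 2: 1/d_i2 = 1/(8.80) − 1/(144.4) = 0.1067, so d_i2 = 9.371 cm; m₂ = −d_i2/d_o2 = -0.06490.
m = m₁·m₂ = (+0.1954)(-0.06490) = -0.0127.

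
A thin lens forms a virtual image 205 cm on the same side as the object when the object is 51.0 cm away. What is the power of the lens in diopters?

Virtual image ⇒ d_i = −205 cm.
1/f = 1/d_o + 1/d_i = 1/(51.0) + 1/(-205) = 0.01473 cm⁻¹.
f = 67.89 cm = 0.6789 m, so P = 1/f = +1.47 D.

P = +1.47 D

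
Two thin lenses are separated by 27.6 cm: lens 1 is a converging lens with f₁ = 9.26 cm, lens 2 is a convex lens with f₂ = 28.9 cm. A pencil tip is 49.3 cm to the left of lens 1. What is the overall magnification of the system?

Lens 1: 1/d_i1 = 1/(9.26) − 1/(49.3) = 0.08771, so d_i1 = 11.40 cm; m₁ = −d_i1/d_o1 = -0.2312.
d_o2 = 27.6 − (11.40) = 16.20 cm.
Lens 2: 1/d_i2 = 1/(28.9) − 1/(16.20) = -0.02713, so d_i2 = -36.86 cm; m₂ = −d_i2/d_o2 = +2.276.
m = m₁·m₂ = (-0.2312)(+2.276) = -0.526.

m = -0.526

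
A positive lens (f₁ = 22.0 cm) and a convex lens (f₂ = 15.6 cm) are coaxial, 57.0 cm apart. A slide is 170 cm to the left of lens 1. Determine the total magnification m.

m = +0.144

Lens 1: 1/d_i1 = 1/(22.0) − 1/(170) = 0.03957, so d_i1 = 25.27 cm; m₁ = −d_i1/d_o1 = -0.1486.
d_o2 = 57.0 − (25.27) = 31.73 cm.
Lens 2: 1/d_i2 = 1/(15.6) − 1/(31.73) = 0.03259, so d_i2 = 30.69 cm; m₂ = −d_i2/d_o2 = -0.9671.
m = m₁·m₂ = (-0.1486)(-0.9671) = +0.144.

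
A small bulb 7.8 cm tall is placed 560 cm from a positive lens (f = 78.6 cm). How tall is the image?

1/d_i = 1/f − 1/d_o = 1/(78.60) − 1/(560) = 0.01094, so d_i = 91.43 cm.
m = −d_i/d_o = -0.1633.
|h_i| = |m|·h_o = 0.1633 × 7.8 = 1.27 cm. The image is real, inverted and reduced, on the far side of the lens.

1.27 cm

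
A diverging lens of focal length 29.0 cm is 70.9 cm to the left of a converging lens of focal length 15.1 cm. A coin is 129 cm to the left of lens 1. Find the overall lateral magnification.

m = -0.0349

f₁ = −29.0 cm (diverging).
Lens 1: 1/d_i1 = 1/(-29.0) − 1/(129) = -0.04223, so d_i1 = -23.68 cm; m₁ = −d_i1/d_o1 = +0.1836.
d_o2 = 70.9 − (-23.68) = 94.58 cm.
Lens 2: 1/d_i2 = 1/(15.1) − 1/(94.58) = 0.05565, so d_i2 = 17.97 cm; m₂ = −d_i2/d_o2 = -0.1900.
m = m₁·m₂ = (+0.1836)(-0.1900) = -0.0349.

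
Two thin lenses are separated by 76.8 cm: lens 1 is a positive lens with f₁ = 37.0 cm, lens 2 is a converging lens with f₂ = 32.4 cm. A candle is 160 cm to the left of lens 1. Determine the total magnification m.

Lens 1: 1/d_i1 = 1/(37.0) − 1/(160) = 0.02078, so d_i1 = 48.13 cm; m₁ = −d_i1/d_o1 = -0.3008.
d_o2 = 76.8 − (48.13) = 28.67 cm.
Lens 2: 1/d_i2 = 1/(32.4) − 1/(28.67) = -0.004015, so d_i2 = -249.0 cm; m₂ = −d_i2/d_o2 = +8.686.
m = m₁·m₂ = (-0.3008)(+8.686) = -2.61.

m = -2.61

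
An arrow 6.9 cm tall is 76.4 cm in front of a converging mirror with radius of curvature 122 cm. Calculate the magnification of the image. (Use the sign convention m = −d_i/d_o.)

m = -3.96

f = R/2 = 122/2 = 61.00 cm.
1/d_i = 1/f − 1/d_o = 1/(61.00) − 1/(76.4) = 0.003304, so d_i = 302.6 cm.
m = −d_i/d_o = −(302.6)/(76.4) = -3.96.
The image is real, inverted and enlarged, in front of the mirror.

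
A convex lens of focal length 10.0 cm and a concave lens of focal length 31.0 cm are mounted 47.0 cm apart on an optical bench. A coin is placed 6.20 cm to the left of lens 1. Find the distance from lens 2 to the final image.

20.8 cm

Lens 1: 1/d_i1 = 1/f₁ − 1/d_o1 = 1/(10.0) − 1/(6.20) = -0.06129, so d_i1 = -16.32 cm.
The intermediate image is 16.32 cm to the left of lens 1 (virtual), which is 47.0 − (-16.32) = 63.32 cm to the left of lens 2, so d_o2 = +63.32 cm.
Lens 2 is diverging, so f₂ = −31.0 cm.
Lens 2: 1/d_i2 = 1/f₂ − 1/d_o2 = 1/(-31.0) − 1/(63.32) = -0.04805, so d_i2 = -20.8 cm.
The final image is virtual, 20.8 cm to the left of lens 2 (overall magnification ≈ 0.86).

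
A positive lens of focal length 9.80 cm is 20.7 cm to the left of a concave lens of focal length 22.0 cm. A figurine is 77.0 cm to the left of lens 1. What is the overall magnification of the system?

Lens 1: 1/d_i1 = 1/(9.80) − 1/(77.0) = 0.08905, so d_i1 = 11.23 cm; m₁ = −d_i1/d_o1 = -0.1458.
d_o2 = 20.7 − (11.23) = 9.470 cm.
f₂ = −22.0 cm (diverging).
Lens 2: 1/d_i2 = 1/(-22.0) − 1/(9.470) = -0.1511, so d_i2 = -6.620 cm; m₂ = −d_i2/d_o2 = +0.6991.
m = m₁·m₂ = (-0.1458)(+0.6991) = -0.102.

m = -0.102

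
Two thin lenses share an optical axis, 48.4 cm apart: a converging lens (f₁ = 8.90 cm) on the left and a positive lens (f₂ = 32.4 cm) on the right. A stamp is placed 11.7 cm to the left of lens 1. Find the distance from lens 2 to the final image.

Lens 1: 1/d_i1 = 1/f₁ − 1/d_o1 = 1/(8.90) − 1/(11.7) = 0.02689, so d_i1 = 37.19 cm.
The intermediate image is 37.19 cm to the right of lens 1, which is 48.4 − (37.19) = 11.21 cm to the left of lens 2, so d_o2 = +11.21 cm.
Lens 2: 1/d_i2 = 1/f₂ − 1/d_o2 = 1/(32.4) − 1/(11.21) = -0.05834, so d_i2 = -17.1 cm.
The final image is virtual, 17.1 cm to the left of lens 2 (overall magnification ≈ -4.9).

17.1 cm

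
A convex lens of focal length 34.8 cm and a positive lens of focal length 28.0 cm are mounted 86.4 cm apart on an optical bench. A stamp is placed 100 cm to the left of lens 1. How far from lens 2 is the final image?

184 cm

Lens 1: 1/d_i1 = 1/f₁ − 1/d_o1 = 1/(34.8) − 1/(100) = 0.01874, so d_i1 = 53.37 cm.
The intermediate image is 53.37 cm to the right of lens 1, which is 86.4 − (53.37) = 33.03 cm to the left of lens 2, so d_o2 = +33.03 cm.
Lens 2: 1/d_i2 = 1/f₂ − 1/d_o2 = 1/(28.0) − 1/(33.03) = 0.005439, so d_i2 = 184 cm.
The final image is real, 184 cm to the right of lens 2 (overall magnification ≈ 3.0).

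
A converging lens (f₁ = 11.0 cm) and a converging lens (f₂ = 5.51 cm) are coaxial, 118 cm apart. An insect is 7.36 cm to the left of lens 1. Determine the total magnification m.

Lens 1: 1/d_i1 = 1/(11.0) − 1/(7.36) = -0.04496, so d_i1 = -22.24 cm; m₁ = −d_i1/d_o1 = +3.022.
d_o2 = 118 − (-22.24) = 140.2 cm.
Lens 2: 1/d_i2 = 1/(5.51) − 1/(140.2) = 0.1744, so d_i2 = 5.735 cm; m₂ = −d_i2/d_o2 = -0.04091.
m = m₁·m₂ = (+3.022)(-0.04091) = -0.124.

m = -0.124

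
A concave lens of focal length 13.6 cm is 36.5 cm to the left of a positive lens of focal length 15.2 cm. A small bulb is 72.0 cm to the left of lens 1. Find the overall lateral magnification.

m = -0.0738

f₁ = −13.6 cm (diverging).
Lens 1: 1/d_i1 = 1/(-13.6) − 1/(72.0) = -0.08742, so d_i1 = -11.44 cm; m₁ = −d_i1/d_o1 = +0.1589.
d_o2 = 36.5 − (-11.44) = 47.94 cm.
Lens 2: 1/d_i2 = 1/(15.2) − 1/(47.94) = 0.04493, so d_i2 = 22.26 cm; m₂ = −d_i2/d_o2 = -0.4643.
m = m₁·m₂ = (+0.1589)(-0.4643) = -0.0738.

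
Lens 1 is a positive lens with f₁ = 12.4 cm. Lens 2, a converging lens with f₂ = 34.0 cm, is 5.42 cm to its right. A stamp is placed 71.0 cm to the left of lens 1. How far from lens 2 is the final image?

Lens 1: 1/d_i1 = 1/f₁ − 1/d_o1 = 1/(12.4) − 1/(71.0) = 0.06656, so d_i1 = 15.02 cm.
The intermediate image is 15.02 cm to the right of lens 1, which lies 9.600 cm to the right of lens 2 — a virtual object — so d_o2 = −9.600 cm.
Lens 2: 1/d_i2 = 1/f₂ − 1/d_o2 = 1/(34.0) − 1/(-9.600) = 0.1336, so d_i2 = 7.49 cm.
The final image is real, 7.49 cm to the right of lens 2 (overall magnification ≈ -0.16).

7.49 cm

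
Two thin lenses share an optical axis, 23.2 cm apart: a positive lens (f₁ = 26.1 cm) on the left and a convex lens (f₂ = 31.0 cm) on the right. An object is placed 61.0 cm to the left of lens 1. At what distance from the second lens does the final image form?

Lens 1: 1/d_i1 = 1/f₁ − 1/d_o1 = 1/(26.1) − 1/(61.0) = 0.02192, so d_i1 = 45.62 cm.
The intermediate image is 45.62 cm to the right of lens 1, which lies 22.42 cm to the right of lens 2 — a virtual object — so d_o2 = −22.42 cm.
Lens 2: 1/d_i2 = 1/f₂ − 1/d_o2 = 1/(31.0) − 1/(-22.42) = 0.07686, so d_i2 = 13.0 cm.
The final image is real, 13.0 cm to the right of lens 2 (overall magnification ≈ -0.43).

13.0 cm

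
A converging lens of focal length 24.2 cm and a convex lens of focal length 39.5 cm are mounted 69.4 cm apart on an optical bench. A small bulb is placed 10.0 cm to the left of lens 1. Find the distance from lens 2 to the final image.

72.7 cm

Lens 1: 1/d_i1 = 1/f₁ − 1/d_o1 = 1/(24.2) − 1/(10.0) = -0.05868, so d_i1 = -17.04 cm.
The intermediate image is 17.04 cm to the left of lens 1 (virtual), which is 69.4 − (-17.04) = 86.44 cm to the left of lens 2, so d_o2 = +86.44 cm.
Lens 2: 1/d_i2 = 1/f₂ − 1/d_o2 = 1/(39.5) − 1/(86.44) = 0.01375, so d_i2 = 72.7 cm.
The final image is real, 72.7 cm to the right of lens 2 (overall magnification ≈ -1.4).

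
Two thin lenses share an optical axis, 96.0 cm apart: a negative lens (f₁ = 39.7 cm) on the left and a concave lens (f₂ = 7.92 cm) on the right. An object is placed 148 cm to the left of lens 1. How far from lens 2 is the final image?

7.46 cm

Lens 1 is diverging, so f₁ = −39.7 cm.
Lens 1: 1/d_i1 = 1/f₁ − 1/d_o1 = 1/(-39.7) − 1/(148) = -0.03195, so d_i1 = -31.30 cm.
The intermediate image is 31.30 cm to the left of lens 1 (virtual), which is 96.0 − (-31.30) = 127.3 cm to the left of lens 2, so d_o2 = +127.3 cm.
Lens 2 is diverging, so f₂ = −7.92 cm.
Lens 2: 1/d_i2 = 1/f₂ − 1/d_o2 = 1/(-7.92) − 1/(127.3) = -0.1341, so d_i2 = -7.46 cm.
The final image is virtual, 7.46 cm to the left of lens 2 (overall magnification ≈ 0.012).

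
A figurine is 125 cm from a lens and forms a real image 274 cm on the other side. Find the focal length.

f = 85.8 cm (converging)

Real image ⇒ d_i = +274 cm.
1/f = 1/d_o + 1/d_i = 1/(125) + 1/(274) = 0.01165, so f = 85.8 cm.
Since f is positive, the lens is converging.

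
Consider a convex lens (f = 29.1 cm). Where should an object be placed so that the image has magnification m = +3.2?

20.0 cm

m = −d_i/d_o ⇒ d_i = −m·d_o.
1/f = 1/d_o + 1/d_i = 1/d_o − 1/(m·d_o) = (1 − 1/m)/d_o, so d_o = f(1 − 1/m) = (29.10)(1 − 1/(+3.2)) = 20.0 cm.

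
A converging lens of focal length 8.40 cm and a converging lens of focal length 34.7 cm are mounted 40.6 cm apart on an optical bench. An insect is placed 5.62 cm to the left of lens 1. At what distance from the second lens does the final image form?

Lens 1: 1/d_i1 = 1/f₁ − 1/d_o1 = 1/(8.40) − 1/(5.62) = -0.05889, so d_i1 = -16.98 cm.
The intermediate image is 16.98 cm to the left of lens 1 (virtual), which is 40.6 − (-16.98) = 57.58 cm to the left of lens 2, so d_o2 = +57.58 cm.
Lens 2: 1/d_i2 = 1/f₂ − 1/d_o2 = 1/(34.7) − 1/(57.58) = 0.01145, so d_i2 = 87.3 cm.
The final image is real, 87.3 cm to the right of lens 2 (overall magnification ≈ -4.6).

87.3 cm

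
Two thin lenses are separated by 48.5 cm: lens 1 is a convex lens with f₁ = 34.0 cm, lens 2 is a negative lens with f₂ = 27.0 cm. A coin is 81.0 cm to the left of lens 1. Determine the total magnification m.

m = -1.16

Lens 1: 1/d_i1 = 1/(34.0) − 1/(81.0) = 0.01707, so d_i1 = 58.60 cm; m₁ = −d_i1/d_o1 = -0.7235.
d_o2 = 48.5 − (58.60) = -10.10 cm (virtual object).
f₂ = −27.0 cm (diverging).
Lens 2: 1/d_i2 = 1/(-27.0) − 1/(-10.10) = 0.06197, so d_i2 = 16.14 cm; m₂ = −d_i2/d_o2 = +1.598.
m = m₁·m₂ = (-0.7235)(+1.598) = -1.16.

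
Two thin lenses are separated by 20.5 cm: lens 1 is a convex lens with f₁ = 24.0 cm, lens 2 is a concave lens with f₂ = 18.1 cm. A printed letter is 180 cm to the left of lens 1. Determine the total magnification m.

Lens 1: 1/d_i1 = 1/(24.0) − 1/(180) = 0.03611, so d_i1 = 27.69 cm; m₁ = −d_i1/d_o1 = -0.1538.
d_o2 = 20.5 − (27.69) = -7.190 cm (virtual object).
f₂ = −18.1 cm (diverging).
Lens 2: 1/d_i2 = 1/(-18.1) − 1/(-7.190) = 0.08383, so d_i2 = 11.93 cm; m₂ = −d_i2/d_o2 = +1.659.
m = m₁·m₂ = (-0.1538)(+1.659) = -0.255.

m = -0.255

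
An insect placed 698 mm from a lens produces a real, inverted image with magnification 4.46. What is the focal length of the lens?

m = −d_i/d_o ⇒ d_i = −m·d_o = −(-4.46)·(698) = 3113 mm.
1/f = 1/d_o + 1/d_i = 1/(698) + 1/(3113) = 0.001754, so f = 570 mm.
Since f is positive, the lens is converging.

f = 570 mm (converging)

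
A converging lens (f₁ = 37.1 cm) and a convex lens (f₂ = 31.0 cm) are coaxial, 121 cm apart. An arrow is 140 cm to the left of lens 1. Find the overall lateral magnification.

m = +0.283

Lens 1: 1/d_i1 = 1/(37.1) − 1/(140) = 0.01981, so d_i1 = 50.48 cm; m₁ = −d_i1/d_o1 = -0.3606.
d_o2 = 121 − (50.48) = 70.52 cm.
Lens 2: 1/d_i2 = 1/(31.0) − 1/(70.52) = 0.01808, so d_i2 = 55.32 cm; m₂ = −d_i2/d_o2 = -0.7844.
m = m₁·m₂ = (-0.3606)(-0.7844) = +0.283.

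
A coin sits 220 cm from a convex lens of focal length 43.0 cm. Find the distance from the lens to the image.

53.4 cm

Thin-lens equation: 1/d_i = 1/f − 1/d_o = 1/(43.00) − 1/(220) = 0.02326 − 0.004545 = 0.01871, so d_i = 53.4 cm.
The image is real, inverted and reduced, on the far side of the lens.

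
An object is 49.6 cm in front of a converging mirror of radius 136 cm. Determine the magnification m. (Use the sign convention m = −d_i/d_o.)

m = +3.70

f = R/2 = 136/2 = 68.00 cm.
1/d_i = 1/f − 1/d_o = 1/(68.00) − 1/(49.6) = -0.005455, so d_i = -183.3 cm.
m = −d_i/d_o = −(-183.3)/(49.6) = +3.70.
The image is virtual, upright and enlarged, behind the mirror.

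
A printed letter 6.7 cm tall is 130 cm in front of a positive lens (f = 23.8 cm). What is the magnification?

1/d_i = 1/f − 1/d_o = 1/(23.80) − 1/(130) = 0.03432, so d_i = 29.13 cm.
m = −d_i/d_o = −(29.13)/(130) = -0.224.
The image is real, inverted and reduced, on the far side of the lens.

m = -0.224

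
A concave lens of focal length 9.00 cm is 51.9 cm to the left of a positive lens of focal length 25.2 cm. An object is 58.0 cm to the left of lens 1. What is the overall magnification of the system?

m = -0.0981

f₁ = −9.00 cm (diverging).
Lens 1: 1/d_i1 = 1/(-9.00) − 1/(58.0) = -0.1284, so d_i1 = -7.791 cm; m₁ = −d_i1/d_o1 = +0.1343.
d_o2 = 51.9 − (-7.791) = 59.69 cm.
Lens 2: 1/d_i2 = 1/(25.2) − 1/(59.69) = 0.02293, so d_i2 = 43.61 cm; m₂ = −d_i2/d_o2 = -0.7306.
m = m₁·m₂ = (+0.1343)(-0.7306) = -0.0981.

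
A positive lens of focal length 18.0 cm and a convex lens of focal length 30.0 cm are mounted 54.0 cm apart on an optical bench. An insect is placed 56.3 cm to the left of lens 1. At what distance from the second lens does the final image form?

Lens 1: 1/d_i1 = 1/f₁ − 1/d_o1 = 1/(18.0) − 1/(56.3) = 0.03779, so d_i1 = 26.46 cm.
The intermediate image is 26.46 cm to the right of lens 1, which is 54.0 − (26.46) = 27.54 cm to the left of lens 2, so d_o2 = +27.54 cm.
Lens 2: 1/d_i2 = 1/f₂ − 1/d_o2 = 1/(30.0) − 1/(27.54) = -0.002977, so d_i2 = -336 cm.
The final image is virtual, 336 cm to the left of lens 2 (overall magnification ≈ -5.7).

336 cm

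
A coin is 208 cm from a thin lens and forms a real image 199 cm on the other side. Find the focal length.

Real image ⇒ d_i = +199 cm.
1/f = 1/d_o + 1/d_i = 1/(208) + 1/(199) = 0.009833, so f = 102 cm.
Since f is positive, the thin lens is converging.

f = 102 cm (converging)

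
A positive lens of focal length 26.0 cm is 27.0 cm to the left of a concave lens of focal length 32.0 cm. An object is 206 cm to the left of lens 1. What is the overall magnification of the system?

m = -0.158

Lens 1: 1/d_i1 = 1/(26.0) − 1/(206) = 0.03361, so d_i1 = 29.76 cm; m₁ = −d_i1/d_o1 = -0.1445.
d_o2 = 27.0 − (29.76) = -2.760 cm (virtual object).
f₂ = −32.0 cm (diverging).
Lens 2: 1/d_i2 = 1/(-32.0) − 1/(-2.760) = 0.3311, so d_i2 = 3.021 cm; m₂ = −d_i2/d_o2 = +1.094.
m = m₁·m₂ = (-0.1445)(+1.094) = -0.158.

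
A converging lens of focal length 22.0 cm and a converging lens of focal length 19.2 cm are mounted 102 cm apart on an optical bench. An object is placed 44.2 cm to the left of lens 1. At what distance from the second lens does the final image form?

28.7 cm

Lens 1: 1/d_i1 = 1/f₁ − 1/d_o1 = 1/(22.0) − 1/(44.2) = 0.02283, so d_i1 = 43.80 cm.
The intermediate image is 43.80 cm to the right of lens 1, which is 102 − (43.80) = 58.20 cm to the left of lens 2, so d_o2 = +58.20 cm.
Lens 2: 1/d_i2 = 1/f₂ − 1/d_o2 = 1/(19.2) − 1/(58.20) = 0.03490, so d_i2 = 28.7 cm.
The final image is real, 28.7 cm to the right of lens 2 (overall magnification ≈ 0.49).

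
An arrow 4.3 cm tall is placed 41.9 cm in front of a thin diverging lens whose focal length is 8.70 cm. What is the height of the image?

For a diverging lens, f = -8.70 cm.
1/d_i = 1/f − 1/d_o = 1/(-8.700) − 1/(41.9) = -0.1388, so d_i = -7.204 cm.
m = −d_i/d_o = +0.1719.
|h_i| = |m|·h_o = 0.1719 × 4.3 = 0.739 cm. The image is virtual, upright and reduced, on the same side as the object.

0.739 cm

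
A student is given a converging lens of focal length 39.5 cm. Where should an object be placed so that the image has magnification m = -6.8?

45.3 cm

m = −d_i/d_o ⇒ d_i = −m·d_o.
1/f = 1/d_o + 1/d_i = 1/d_o − 1/(m·d_o) = (1 − 1/m)/d_o, so d_o = f(1 − 1/m) = (39.50)(1 − 1/(-6.8)) = 45.3 cm.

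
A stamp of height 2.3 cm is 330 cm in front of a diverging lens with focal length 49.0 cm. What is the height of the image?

0.297 cm

For a diverging lens, f = -49.0 cm.
1/d_i = 1/f − 1/d_o = 1/(-49.00) − 1/(330) = -0.02344, so d_i = -42.66 cm.
m = −d_i/d_o = +0.1293.
|h_i| = |m|·h_o = 0.1293 × 2.3 = 0.297 cm. The image is virtual, upright and reduced, on the same side as the object.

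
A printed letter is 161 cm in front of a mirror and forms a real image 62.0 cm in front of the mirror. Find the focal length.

f = 44.8 cm (concave)

Real image ⇒ d_i = +62.0 cm.
1/f = 1/d_o + 1/d_i = 1/(161) + 1/(62.0) = 0.02234, so f = 44.8 cm.
Since f is positive, the mirror is concave.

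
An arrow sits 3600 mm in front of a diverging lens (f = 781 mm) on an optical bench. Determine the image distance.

642 mm

For a diverging lens, f = -781 mm.
Lens equation: 1/q = 1/f − 1/p = 1/(-781.0) − 1/(3600) = -0.001280 − 0.0002778 = -0.001558, so q = -642 mm.
The image is virtual, upright and reduced, on the same side as the object.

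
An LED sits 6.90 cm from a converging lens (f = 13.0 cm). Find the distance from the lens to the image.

Lens equation: 1/v = 1/f − 1/u = 1/(13.00) − 1/(6.90) = 0.07692 − 0.1449 = -0.06800, so v = -14.7 cm.
The image is virtual, upright and enlarged, on the same side as the object.

14.7 cm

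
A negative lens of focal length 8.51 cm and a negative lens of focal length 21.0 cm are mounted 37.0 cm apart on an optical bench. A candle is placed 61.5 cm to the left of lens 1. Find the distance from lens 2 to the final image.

Lens 1 is diverging, so f₁ = −8.51 cm.
Lens 1: 1/d_i1 = 1/f₁ − 1/d_o1 = 1/(-8.51) − 1/(61.5) = -0.1338, so d_i1 = -7.476 cm.
The intermediate image is 7.476 cm to the left of lens 1 (virtual), which is 37.0 − (-7.476) = 44.48 cm to the left of lens 2, so d_o2 = +44.48 cm.
Lens 2 is diverging, so f₂ = −21.0 cm.
Lens 2: 1/d_i2 = 1/f₂ − 1/d_o2 = 1/(-21.0) − 1/(44.48) = -0.07010, so d_i2 = -14.3 cm.
The final image is virtual, 14.3 cm to the left of lens 2 (overall magnification ≈ 0.039).

14.3 cm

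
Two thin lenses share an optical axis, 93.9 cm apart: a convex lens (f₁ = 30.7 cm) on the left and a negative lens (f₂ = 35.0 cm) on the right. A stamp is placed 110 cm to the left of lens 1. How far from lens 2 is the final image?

Lens 1: 1/d_i1 = 1/f₁ − 1/d_o1 = 1/(30.7) − 1/(110) = 0.02348, so d_i1 = 42.59 cm.
The intermediate image is 42.59 cm to the right of lens 1, which is 93.9 − (42.59) = 51.31 cm to the left of lens 2, so d_o2 = +51.31 cm.
Lens 2 is diverging, so f₂ = −35.0 cm.
Lens 2: 1/d_i2 = 1/f₂ − 1/d_o2 = 1/(-35.0) − 1/(51.31) = -0.04806, so d_i2 = -20.8 cm.
The final image is virtual, 20.8 cm to the left of lens 2 (overall magnification ≈ -0.16).

20.8 cm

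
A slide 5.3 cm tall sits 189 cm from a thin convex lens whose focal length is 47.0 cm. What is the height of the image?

1/d_i = 1/f − 1/d_o = 1/(47.00) − 1/(189) = 0.01599, so d_i = 62.56 cm.
m = −d_i/d_o = -0.3310.
|h_i| = |m|·h_o = 0.3310 × 5.3 = 1.75 cm. The image is real, inverted and reduced, on the far side of the lens.

1.75 cm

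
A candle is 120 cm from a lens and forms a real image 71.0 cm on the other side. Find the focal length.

Real image ⇒ d_i = +71.0 cm.
1/f = 1/d_o + 1/d_i = 1/(120) + 1/(71.0) = 0.02242, so f = 44.6 cm.
Since f is positive, the lens is converging.

f = 44.6 cm (converging)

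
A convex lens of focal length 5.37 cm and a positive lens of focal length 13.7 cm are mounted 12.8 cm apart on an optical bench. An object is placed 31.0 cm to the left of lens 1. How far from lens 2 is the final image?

11.7 cm

Lens 1: 1/d_i1 = 1/f₁ − 1/d_o1 = 1/(5.37) − 1/(31.0) = 0.1540, so d_i1 = 6.495 cm.
The intermediate image is 6.495 cm to the right of lens 1, which is 12.8 − (6.495) = 6.305 cm to the left of lens 2, so d_o2 = +6.305 cm.
Lens 2: 1/d_i2 = 1/f₂ − 1/d_o2 = 1/(13.7) − 1/(6.305) = -0.08561, so d_i2 = -11.7 cm.
The final image is virtual, 11.7 cm to the left of lens 2 (overall magnification ≈ -0.39).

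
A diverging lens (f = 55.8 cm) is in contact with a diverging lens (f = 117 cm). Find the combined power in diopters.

P₁ = 1/f₁ = 1/(-0.558 m) = -1.792 D; P₂ = 1/f₂ = 1/(-1.17 m) = -0.8547 D.
For thin lenses in contact, P = P₁ + P₂ = (-1.792) + (-0.8547) = -2.65 D.

P = -2.65 D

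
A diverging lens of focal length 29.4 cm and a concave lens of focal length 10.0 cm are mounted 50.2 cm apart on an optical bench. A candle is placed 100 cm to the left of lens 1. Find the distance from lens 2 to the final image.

Lens 1 is diverging, so f₁ = −29.4 cm.
Lens 1: 1/d_i1 = 1/f₁ − 1/d_o1 = 1/(-29.4) − 1/(100) = -0.04401, so d_i1 = -22.72 cm.
The intermediate image is 22.72 cm to the left of lens 1 (virtual), which is 50.2 − (-22.72) = 72.92 cm to the left of lens 2, so d_o2 = +72.92 cm.
Lens 2 is diverging, so f₂ = −10.0 cm.
Lens 2: 1/d_i2 = 1/f₂ − 1/d_o2 = 1/(-10.0) − 1/(72.92) = -0.1137, so d_i2 = -8.79 cm.
The final image is virtual, 8.79 cm to the left of lens 2 (overall magnification ≈ 0.027).

8.79 cm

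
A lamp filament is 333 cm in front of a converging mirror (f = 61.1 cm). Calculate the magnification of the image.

1/d_i = 1/f − 1/d_o = 1/(61.10) − 1/(333) = 0.01336, so d_i = 74.83 cm.
m = −d_i/d_o = −(74.83)/(333) = -0.225.
The image is real, inverted and reduced, in front of the mirror.

m = -0.225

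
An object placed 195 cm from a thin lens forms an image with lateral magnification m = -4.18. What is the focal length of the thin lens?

m = −d_i/d_o ⇒ d_i = −m·d_o = −(-4.18)·(195) = 815.1 cm.
1/f = 1/d_o + 1/d_i = 1/(195) + 1/(815.1) = 0.006355, so f = 157 cm.
Since f is positive, the thin lens is converging.

f = 157 cm (converging)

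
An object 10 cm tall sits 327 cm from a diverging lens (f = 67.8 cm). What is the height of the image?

1.72 cm

For a diverging lens, f = -67.8 cm.
1/d_i = 1/f − 1/d_o = 1/(-67.80) − 1/(327) = -0.01781, so d_i = -56.16 cm.
m = −d_i/d_o = +0.1717.
|h_i| = |m|·h_o = 0.1717 × 10 = 1.72 cm. The image is virtual, upright and reduced, on the same side as the object.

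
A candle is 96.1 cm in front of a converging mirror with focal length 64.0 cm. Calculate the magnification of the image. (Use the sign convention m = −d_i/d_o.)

1/d_i = 1/f − 1/d_o = 1/(64.00) − 1/(96.1) = 0.005219, so d_i = 191.6 cm.
m = −d_i/d_o = −(191.6)/(96.1) = -1.99.
The image is real, inverted and enlarged, in front of the mirror.

m = -1.99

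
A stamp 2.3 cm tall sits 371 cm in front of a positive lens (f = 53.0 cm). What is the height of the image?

1/d_i = 1/f − 1/d_o = 1/(53.00) − 1/(371) = 0.01617, so d_i = 61.83 cm.
m = −d_i/d_o = -0.1667.
|h_i| = |m|·h_o = 0.1667 × 2.3 = 0.383 cm. The image is real, inverted and reduced, on the far side of the lens.

0.383 cm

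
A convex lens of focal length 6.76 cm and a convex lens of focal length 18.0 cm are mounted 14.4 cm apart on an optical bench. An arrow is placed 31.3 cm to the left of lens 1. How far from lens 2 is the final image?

Lens 1: 1/d_i1 = 1/f₁ − 1/d_o1 = 1/(6.76) − 1/(31.3) = 0.1160, so d_i1 = 8.622 cm.
The intermediate image is 8.622 cm to the right of lens 1, which is 14.4 − (8.622) = 5.778 cm to the left of lens 2, so d_o2 = +5.778 cm.
Lens 2: 1/d_i2 = 1/f₂ − 1/d_o2 = 1/(18.0) − 1/(5.778) = -0.1175, so d_i2 = -8.51 cm.
The final image is virtual, 8.51 cm to the left of lens 2 (overall magnification ≈ -0.41).

8.51 cm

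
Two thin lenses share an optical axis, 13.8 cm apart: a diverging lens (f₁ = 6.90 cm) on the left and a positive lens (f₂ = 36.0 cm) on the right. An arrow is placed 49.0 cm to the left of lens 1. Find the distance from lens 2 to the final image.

44.2 cm

Lens 1 is diverging, so f₁ = −6.90 cm.
Lens 1: 1/d_i1 = 1/f₁ − 1/d_o1 = 1/(-6.90) − 1/(49.0) = -0.1653, so d_i1 = -6.048 cm.
The intermediate image is 6.048 cm to the left of lens 1 (virtual), which is 13.8 − (-6.048) = 19.85 cm to the left of lens 2, so d_o2 = +19.85 cm.
Lens 2: 1/d_i2 = 1/f₂ − 1/d_o2 = 1/(36.0) − 1/(19.85) = -0.02260, so d_i2 = -44.2 cm.
The final image is virtual, 44.2 cm to the left of lens 2 (overall magnification ≈ 0.28).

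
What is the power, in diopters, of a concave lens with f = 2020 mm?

For a concave lens, f = −2020 mm.
f = -202 cm = -2.02 m.
P = 1/f = 1/(-2.02 m) = -0.495 D.

P = -0.495 D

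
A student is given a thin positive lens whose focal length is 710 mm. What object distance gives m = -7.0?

811 mm

m = −d_i/d_o ⇒ d_i = −m·d_o.
1/f = 1/d_o + 1/d_i = 1/d_o − 1/(m·d_o) = (1 − 1/m)/d_o, so d_o = f(1 − 1/m) = (710.0)(1 − 1/(-7.0)) = 811 mm.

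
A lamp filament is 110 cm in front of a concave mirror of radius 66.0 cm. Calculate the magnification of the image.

m = -0.429

f = R/2 = 66.0/2 = 33.00 cm.
1/d_i = 1/f − 1/d_o = 1/(33.00) − 1/(110) = 0.02121, so d_i = 47.14 cm.
m = −d_i/d_o = −(47.14)/(110) = -0.429.
The image is real, inverted and reduced, in front of the mirror.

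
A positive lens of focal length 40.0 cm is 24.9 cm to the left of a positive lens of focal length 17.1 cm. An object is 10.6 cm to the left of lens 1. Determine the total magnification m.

m = -1.05

Lens 1: 1/d_i1 = 1/(40.0) − 1/(10.6) = -0.06934, so d_i1 = -14.42 cm; m₁ = −d_i1/d_o1 = +1.360.
d_o2 = 24.9 − (-14.42) = 39.32 cm.
Lens 2: 1/d_i2 = 1/(17.1) − 1/(39.32) = 0.03305, so d_i2 = 30.26 cm; m₂ = −d_i2/d_o2 = -0.7696.
m = m₁·m₂ = (+1.360)(-0.7696) = -1.05.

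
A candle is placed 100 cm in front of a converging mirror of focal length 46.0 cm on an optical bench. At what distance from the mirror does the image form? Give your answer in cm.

Mirror equation: 1/s_i = 1/f − 1/s_o = 1/(46.00) − 1/(100) = 0.02174 − 0.01000 = 0.01174, so s_i = 85.2 cm.
The image is real, inverted and reduced, in front of the mirror.

85.2 cm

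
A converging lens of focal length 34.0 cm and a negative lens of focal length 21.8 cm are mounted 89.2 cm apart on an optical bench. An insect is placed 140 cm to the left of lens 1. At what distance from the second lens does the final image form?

14.6 cm

Lens 1: 1/d_i1 = 1/f₁ − 1/d_o1 = 1/(34.0) − 1/(140) = 0.02227, so d_i1 = 44.91 cm.
The intermediate image is 44.91 cm to the right of lens 1, which is 89.2 − (44.91) = 44.29 cm to the left of lens 2, so d_o2 = +44.29 cm.
Lens 2 is diverging, so f₂ = −21.8 cm.
Lens 2: 1/d_i2 = 1/f₂ − 1/d_o2 = 1/(-21.8) − 1/(44.29) = -0.06845, so d_i2 = -14.6 cm.
The final image is virtual, 14.6 cm to the left of lens 2 (overall magnification ≈ -0.11).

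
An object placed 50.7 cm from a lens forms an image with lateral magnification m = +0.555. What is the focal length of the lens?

m = −d_i/d_o ⇒ d_i = −m·d_o = −(+0.555)·(50.7) = -28.14 cm.
1/f = 1/d_o + 1/d_i = 1/(50.7) + 1/(-28.14) = -0.01581, so f = -63.2 cm.
Since f is negative, the lens is diverging.

f = -63.2 cm (diverging)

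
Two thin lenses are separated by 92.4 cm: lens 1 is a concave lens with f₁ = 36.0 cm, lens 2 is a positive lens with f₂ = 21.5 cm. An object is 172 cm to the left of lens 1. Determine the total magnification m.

m = -0.0370

f₁ = −36.0 cm (diverging).
Lens 1: 1/d_i1 = 1/(-36.0) − 1/(172) = -0.03359, so d_i1 = -29.77 cm; m₁ = −d_i1/d_o1 = +0.1731.
d_o2 = 92.4 − (-29.77) = 122.2 cm.
Lens 2: 1/d_i2 = 1/(21.5) − 1/(122.2) = 0.03833, so d_i2 = 26.09 cm; m₂ = −d_i2/d_o2 = -0.2135.
m = m₁·m₂ = (+0.1731)(-0.2135) = -0.0370.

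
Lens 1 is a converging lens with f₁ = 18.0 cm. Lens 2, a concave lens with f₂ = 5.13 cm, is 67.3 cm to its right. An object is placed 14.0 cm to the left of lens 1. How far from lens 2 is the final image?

Lens 1: 1/d_i1 = 1/f₁ − 1/d_o1 = 1/(18.0) − 1/(14.0) = -0.01587, so d_i1 = -63.00 cm.
The intermediate image is 63.00 cm to the left of lens 1 (virtual), which is 67.3 − (-63.00) = 130.3 cm to the left of lens 2, so d_o2 = +130.3 cm.
Lens 2 is diverging, so f₂ = −5.13 cm.
Lens 2: 1/d_i2 = 1/f₂ − 1/d_o2 = 1/(-5.13) − 1/(130.3) = -0.2026, so d_i2 = -4.94 cm.
The final image is virtual, 4.94 cm to the left of lens 2 (overall magnification ≈ 0.17).

4.94 cm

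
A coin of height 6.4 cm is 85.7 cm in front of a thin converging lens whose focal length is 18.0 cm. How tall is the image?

1/d_i = 1/f − 1/d_o = 1/(18.00) − 1/(85.7) = 0.04389, so d_i = 22.79 cm.
m = −d_i/d_o = -0.2659.
|h_i| = |m|·h_o = 0.2659 × 6.4 = 1.70 cm. The image is real, inverted and reduced, on the far side of the lens.

1.70 cm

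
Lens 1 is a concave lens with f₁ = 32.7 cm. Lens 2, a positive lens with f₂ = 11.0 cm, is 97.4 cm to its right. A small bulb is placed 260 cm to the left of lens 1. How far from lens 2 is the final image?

12.0 cm

Lens 1 is diverging, so f₁ = −32.7 cm.
Lens 1: 1/d_i1 = 1/f₁ − 1/d_o1 = 1/(-32.7) − 1/(260) = -0.03443, so d_i1 = -29.05 cm.
The intermediate image is 29.05 cm to the left of lens 1 (virtual), which is 97.4 − (-29.05) = 126.5 cm to the left of lens 2, so d_o2 = +126.5 cm.
Lens 2: 1/d_i2 = 1/f₂ − 1/d_o2 = 1/(11.0) − 1/(126.5) = 0.08300, so d_i2 = 12.0 cm.
The final image is real, 12.0 cm to the right of lens 2 (overall magnification ≈ -0.011).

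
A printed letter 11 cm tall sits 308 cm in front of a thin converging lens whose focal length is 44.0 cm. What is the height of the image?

1/d_i = 1/f − 1/d_o = 1/(44.00) − 1/(308) = 0.01948, so d_i = 51.33 cm.
m = −d_i/d_o = -0.1667.
|h_i| = |m|·h_o = 0.1667 × 11 = 1.83 cm. The image is real, inverted and reduced, on the far side of the lens.

1.83 cm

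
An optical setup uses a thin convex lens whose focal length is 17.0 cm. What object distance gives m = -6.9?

m = −d_i/d_o ⇒ d_i = −m·d_o.
1/f = 1/d_o + 1/d_i = 1/d_o − 1/(m·d_o) = (1 − 1/m)/d_o, so d_o = f(1 − 1/m) = (17.00)(1 − 1/(-6.9)) = 19.5 cm.

19.5 cm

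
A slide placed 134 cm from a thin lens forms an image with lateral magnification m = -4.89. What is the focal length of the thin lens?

f = 111 cm (converging)

m = −d_i/d_o ⇒ d_i = −m·d_o = −(-4.89)·(134) = 655.3 cm.
1/f = 1/d_o + 1/d_i = 1/(134) + 1/(655.3) = 0.008989, so f = 111 cm.
Since f is positive, the thin lens is converging.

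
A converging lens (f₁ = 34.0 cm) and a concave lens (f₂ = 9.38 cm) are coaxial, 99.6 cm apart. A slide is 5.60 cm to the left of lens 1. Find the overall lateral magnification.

Lens 1: 1/d_i1 = 1/(34.0) − 1/(5.60) = -0.1492, so d_i1 = -6.704 cm; m₁ = −d_i1/d_o1 = +1.197.
d_o2 = 99.6 − (-6.704) = 106.3 cm.
f₂ = −9.38 cm (diverging).
Lens 2: 1/d_i2 = 1/(-9.38) − 1/(106.3) = -0.1160, so d_i2 = -8.619 cm; m₂ = −d_i2/d_o2 = +0.08109.
m = m₁·m₂ = (+1.197)(+0.08109) = +0.0971.

m = +0.0971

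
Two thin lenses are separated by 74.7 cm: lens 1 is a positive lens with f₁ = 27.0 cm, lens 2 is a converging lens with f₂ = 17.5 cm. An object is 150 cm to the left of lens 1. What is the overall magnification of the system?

m = +0.158

Lens 1: 1/d_i1 = 1/(27.0) − 1/(150) = 0.03037, so d_i1 = 32.93 cm; m₁ = −d_i1/d_o1 = -0.2195.
d_o2 = 74.7 − (32.93) = 41.77 cm.
Lens 2: 1/d_i2 = 1/(17.5) − 1/(41.77) = 0.03320, so d_i2 = 30.12 cm; m₂ = −d_i2/d_o2 = -0.7211.
m = m₁·m₂ = (-0.2195)(-0.7211) = +0.158.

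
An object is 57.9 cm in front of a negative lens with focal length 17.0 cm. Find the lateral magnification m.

m = +0.227

For a negative lens, f = -17.0 cm.
1/d_i = 1/f − 1/d_o = 1/(-17.00) − 1/(57.9) = -0.07609, so d_i = -13.14 cm.
m = −d_i/d_o = −(-13.14)/(57.9) = +0.227.
The image is virtual, upright and reduced, on the same side as the object.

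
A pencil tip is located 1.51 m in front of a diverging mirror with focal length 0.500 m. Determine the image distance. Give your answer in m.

0.376 m

For a diverging mirror, f = -0.500 m.
Mirror equation: 1/s_i = 1/f − 1/s_o = 1/(-0.5000) − 1/(1.51) = -2.000 − 0.6623 = -2.662, so s_i = -0.376 m.
The image is virtual, upright and reduced, behind the mirror.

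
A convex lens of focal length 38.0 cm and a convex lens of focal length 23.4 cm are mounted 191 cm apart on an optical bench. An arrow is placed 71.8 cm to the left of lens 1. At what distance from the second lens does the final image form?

29.7 cm

Lens 1: 1/d_i1 = 1/f₁ − 1/d_o1 = 1/(38.0) − 1/(71.8) = 0.01239, so d_i1 = 80.72 cm.
The intermediate image is 80.72 cm to the right of lens 1, which is 191 − (80.72) = 110.3 cm to the left of lens 2, so d_o2 = +110.3 cm.
Lens 2: 1/d_i2 = 1/f₂ − 1/d_o2 = 1/(23.4) − 1/(110.3) = 0.03367, so d_i2 = 29.7 cm.
The final image is real, 29.7 cm to the right of lens 2 (overall magnification ≈ 0.30).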